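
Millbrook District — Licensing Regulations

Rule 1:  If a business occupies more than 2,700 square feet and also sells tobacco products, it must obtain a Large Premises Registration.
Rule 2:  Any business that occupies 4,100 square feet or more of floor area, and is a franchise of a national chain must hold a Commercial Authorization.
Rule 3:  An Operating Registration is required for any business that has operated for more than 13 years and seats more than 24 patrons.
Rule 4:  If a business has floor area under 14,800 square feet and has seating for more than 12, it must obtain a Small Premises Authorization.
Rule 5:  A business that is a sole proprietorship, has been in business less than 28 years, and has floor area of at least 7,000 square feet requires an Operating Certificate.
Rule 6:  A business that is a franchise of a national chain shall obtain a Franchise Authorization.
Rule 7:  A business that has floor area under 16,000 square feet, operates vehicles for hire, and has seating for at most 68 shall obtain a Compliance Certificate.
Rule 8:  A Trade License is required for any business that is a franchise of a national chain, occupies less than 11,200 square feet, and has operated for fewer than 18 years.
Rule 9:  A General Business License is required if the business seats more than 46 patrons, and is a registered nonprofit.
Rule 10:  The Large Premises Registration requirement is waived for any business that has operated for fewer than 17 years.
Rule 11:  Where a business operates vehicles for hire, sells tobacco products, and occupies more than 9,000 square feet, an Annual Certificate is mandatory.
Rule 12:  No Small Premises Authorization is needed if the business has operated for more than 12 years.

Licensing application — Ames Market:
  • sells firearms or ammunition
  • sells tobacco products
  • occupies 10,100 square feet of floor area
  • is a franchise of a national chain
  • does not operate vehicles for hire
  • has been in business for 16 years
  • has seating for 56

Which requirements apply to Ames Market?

Rule 1: floor area 10,100 square feet > 2,700 square feet; sells tobacco products → Large Premises Registration required.
Rule 2: floor area 10,100 square feet ≥ 4,100 square feet; is a franchise of a national chain → Commercial Authorization required.
Rule 3: years in business 16 > 13; seating 56 > 24 → Operating Registration required.
Rule 4: floor area 10,100 square feet < 14,800 square feet; seating 56 > 12 → Small Premises Authorization required.
Rule 5: is a franchise of a national chain (not: is a sole proprietorship); years in business 16 < 28; floor area 10,100 square feet ≥ 7,000 square feet → Operating Certificate not required.
Rule 6: is a franchise of a national chain → Franchise Authorization required.
Rule 7: floor area 10,100 square feet < 16,000 square feet; does not operate vehicles for hire; seating 56 ≤ 68 → Compliance Certificate not required.
Rule 8: is a franchise of a national chain; floor area 10,100 square feet < 11,200 square feet; years in business 16 < 18 → Trade License required.
Rule 9: seating 56 > 46; is a franchise of a national chain (not: is a registered nonprofit) → General Business License not required.
Rule 10: years in business 16 < 17 → exempt from Large Premises Registration.
Rule 11: does not operate vehicles for hire; sells tobacco products; floor area 10,100 square feet > 9,000 square feet → Annual Certificate not required.
Rule 12: years in business 16 > 12 → exempt from Small Premises Authorization.

Commercial Authorization, Franchise Authorization, Operating Registration, Trade License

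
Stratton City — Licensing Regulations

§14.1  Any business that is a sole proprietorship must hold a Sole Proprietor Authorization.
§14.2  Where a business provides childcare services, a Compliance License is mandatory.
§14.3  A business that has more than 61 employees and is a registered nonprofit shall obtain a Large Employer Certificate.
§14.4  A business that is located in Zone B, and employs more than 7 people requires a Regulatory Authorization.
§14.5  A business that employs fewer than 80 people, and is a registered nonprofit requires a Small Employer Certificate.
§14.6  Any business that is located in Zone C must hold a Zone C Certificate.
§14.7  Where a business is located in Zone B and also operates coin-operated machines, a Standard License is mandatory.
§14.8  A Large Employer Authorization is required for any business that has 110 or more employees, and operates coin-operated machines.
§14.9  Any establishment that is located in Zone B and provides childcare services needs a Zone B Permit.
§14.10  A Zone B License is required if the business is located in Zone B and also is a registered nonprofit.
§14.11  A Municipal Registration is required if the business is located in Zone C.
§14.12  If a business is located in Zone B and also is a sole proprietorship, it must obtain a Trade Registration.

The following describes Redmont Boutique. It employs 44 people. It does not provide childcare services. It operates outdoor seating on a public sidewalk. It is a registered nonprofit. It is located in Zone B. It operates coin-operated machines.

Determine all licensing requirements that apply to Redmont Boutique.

Regulatory Authorization, Small Employer Certificate, Standard License, Zone B License

§14.1 is a registered nonprofit (not: is a sole proprietorship) → Sole Proprietor Authorization not required.
§14.2 does not provide childcare services → Compliance License not required.
§14.3 employees 44 ≤ 61; is a registered nonprofit → Large Employer Certificate not required.
§14.4 is located in Zone B; employees 44 > 7 → Regulatory Authorization required.
§14.5 employees 44 < 80; is a registered nonprofit → Small Employer Certificate required.
§14.6 is located in Zone B (not: is located in Zone C) → Zone C Certificate not required.
§14.7 is located in Zone B; operates coin-operated machines → Standard License required.
§14.8 employees 44 < 110; operates coin-operated machines → Large Employer Authorization not required.
§14.9 is located in Zone B; does not provide childcare services → Zone B Permit not required.
§14.10 is located in Zone B; is a registered nonprofit → Zone B License required.
§14.11 is located in Zone B (not: is located in Zone C) → Municipal Registration not required.
§14.12 is located in Zone B; is a registered nonprofit (not: is a sole proprietorship) → Trade Registration not required.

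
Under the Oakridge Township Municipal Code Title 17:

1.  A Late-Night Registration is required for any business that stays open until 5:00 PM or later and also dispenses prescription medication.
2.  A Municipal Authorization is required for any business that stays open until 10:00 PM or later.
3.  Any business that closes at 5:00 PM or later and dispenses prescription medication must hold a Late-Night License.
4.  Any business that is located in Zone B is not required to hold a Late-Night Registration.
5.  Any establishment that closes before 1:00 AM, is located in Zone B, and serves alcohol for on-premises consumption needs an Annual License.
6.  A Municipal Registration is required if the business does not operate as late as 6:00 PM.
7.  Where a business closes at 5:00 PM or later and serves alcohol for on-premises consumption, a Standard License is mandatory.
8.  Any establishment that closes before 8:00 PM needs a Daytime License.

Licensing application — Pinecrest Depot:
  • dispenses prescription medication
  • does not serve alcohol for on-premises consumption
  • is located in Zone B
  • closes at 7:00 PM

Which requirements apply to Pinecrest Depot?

Daytime License, Late-Night License

1. closes 7:00 PM, after 5:00 PM; dispenses prescription medication → Late-Night Registration required.
2. closes 7:00 PM, at/before 10:00 PM → Municipal Authorization not required.
3. closes 7:00 PM, after 5:00 PM; dispenses prescription medication → Late-Night License required.
4. is located in Zone B → exempt from Late-Night Registration.
5. closes 7:00 PM, at/before 1:00 AM; is located in Zone B; does not serve alcohol for on-premises consumption → Annual License not required.
6. closes 7:00 PM, after 6:00 PM → Municipal Registration not required.
7. closes 7:00 PM, after 5:00 PM; does not serve alcohol for on-premises consumption → Standard License not required.
8. closes 7:00 PM, at/before 8:00 PM → Daytime License required.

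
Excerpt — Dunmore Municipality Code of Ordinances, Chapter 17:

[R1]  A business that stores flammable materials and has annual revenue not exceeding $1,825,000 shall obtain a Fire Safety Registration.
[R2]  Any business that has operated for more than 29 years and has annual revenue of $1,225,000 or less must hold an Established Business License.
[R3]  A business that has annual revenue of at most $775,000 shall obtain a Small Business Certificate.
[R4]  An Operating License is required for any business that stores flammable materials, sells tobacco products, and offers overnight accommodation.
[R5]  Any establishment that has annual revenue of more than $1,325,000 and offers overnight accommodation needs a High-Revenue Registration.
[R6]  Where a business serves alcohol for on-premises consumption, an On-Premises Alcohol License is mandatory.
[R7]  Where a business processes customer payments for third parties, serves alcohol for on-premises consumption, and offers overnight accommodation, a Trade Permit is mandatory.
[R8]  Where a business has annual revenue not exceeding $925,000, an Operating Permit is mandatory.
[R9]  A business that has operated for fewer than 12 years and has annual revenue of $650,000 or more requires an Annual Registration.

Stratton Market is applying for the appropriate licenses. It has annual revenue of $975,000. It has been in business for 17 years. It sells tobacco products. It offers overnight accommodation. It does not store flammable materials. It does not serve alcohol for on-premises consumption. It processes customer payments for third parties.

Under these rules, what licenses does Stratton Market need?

[R1] does not store flammable materials; revenue $975,000 ≤ $1,825,000 → Fire Safety Registration not required.
[R2] years in business 17 ≤ 29; revenue $975,000 ≤ $1,225,000 → Established Business License not required.
[R3] revenue $975,000 > $775,000 → Small Business Certificate not required.
[R4] does not store flammable materials; sells tobacco products; offers overnight accommodation → Operating License not required.
[R5] revenue $975,000 ≤ $1,325,000; offers overnight accommodation → High-Revenue Registration not required.
[R6] does not serve alcohol for on-premises consumption → On-Premises Alcohol License not required.
[R7] processes customer payments for third parties; does not serve alcohol for on-premises consumption; offers overnight accommodation → Trade Permit not required.
[R8] revenue $975,000 > $925,000 → Operating Permit not required.
[R9] years in business 17 ≥ 12; revenue $975,000 ≥ $650,000 → Annual Registration not required.

None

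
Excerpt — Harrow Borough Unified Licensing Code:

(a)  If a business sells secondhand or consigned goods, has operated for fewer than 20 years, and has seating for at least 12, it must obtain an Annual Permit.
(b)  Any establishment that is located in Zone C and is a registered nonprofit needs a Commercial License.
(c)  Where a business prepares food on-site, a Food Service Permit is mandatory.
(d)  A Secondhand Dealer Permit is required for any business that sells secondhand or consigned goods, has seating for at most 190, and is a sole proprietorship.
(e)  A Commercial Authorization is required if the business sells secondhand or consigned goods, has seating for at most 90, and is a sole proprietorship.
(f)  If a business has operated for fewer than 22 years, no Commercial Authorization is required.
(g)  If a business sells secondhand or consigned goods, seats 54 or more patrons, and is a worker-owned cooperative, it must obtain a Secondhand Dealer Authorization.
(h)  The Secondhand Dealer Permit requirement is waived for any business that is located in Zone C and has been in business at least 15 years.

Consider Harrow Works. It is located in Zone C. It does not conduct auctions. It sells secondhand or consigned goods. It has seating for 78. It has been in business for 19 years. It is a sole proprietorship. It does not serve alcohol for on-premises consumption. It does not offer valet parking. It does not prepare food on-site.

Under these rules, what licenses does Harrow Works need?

Annual Permit

(a) sells secondhand or consigned goods; years in business 19 < 20; seating 78 ≥ 12 → Annual Permit required.
(b) is located in Zone C; is a sole proprietorship (not: is a registered nonprofit) → Commercial License not required.
(c) does not prepare food on-site → Food Service Permit not required.
(d) sells secondhand or consigned goods; seating 78 ≤ 190; is a sole proprietorship → Secondhand Dealer Permit required.
(e) sells secondhand or consigned goods; seating 78 ≤ 90; is a sole proprietorship → Commercial Authorization required.
(f) years in business 19 < 22 → exempt from Commercial Authorization.
(g) sells secondhand or consigned goods; seating 78 ≥ 54; is a sole proprietorship (not: is a worker-owned cooperative) → Secondhand Dealer Authorization not required.
(h) is located in Zone C; years in business 19 ≥ 15 → exempt from Secondhand Dealer Permit.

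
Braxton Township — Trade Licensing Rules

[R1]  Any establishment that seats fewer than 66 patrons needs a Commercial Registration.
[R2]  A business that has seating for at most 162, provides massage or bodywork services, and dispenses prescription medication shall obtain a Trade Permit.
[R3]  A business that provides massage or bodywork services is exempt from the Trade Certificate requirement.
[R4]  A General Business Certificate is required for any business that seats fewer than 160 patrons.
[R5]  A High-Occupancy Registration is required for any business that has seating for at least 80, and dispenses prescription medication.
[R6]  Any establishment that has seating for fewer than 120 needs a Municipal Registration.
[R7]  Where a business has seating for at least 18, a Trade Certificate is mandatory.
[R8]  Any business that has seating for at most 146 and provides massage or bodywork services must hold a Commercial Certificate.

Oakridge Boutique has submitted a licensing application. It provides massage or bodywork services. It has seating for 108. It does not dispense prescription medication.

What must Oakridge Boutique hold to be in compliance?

Commercial Certificate, General Business Certificate, Municipal Registration

[R1] seating 108 ≥ 66 → Commercial Registration not required.
[R2] seating 108 ≤ 162; provides massage or bodywork services; does not dispense prescription medication → Trade Permit not required.
[R3] provides massage or bodywork services → exempt from Trade Certificate.
[R4] seating 108 < 160 → General Business Certificate required.
[R5] seating 108 ≥ 80; does not dispense prescription medication → High-Occupancy Registration not required.
[R6] seating 108 < 120 → Municipal Registration required.
[R7] seating 108 ≥ 18 → Trade Certificate required.
[R8] seating 108 ≤ 146; provides massage or bodywork services → Commercial Certificate required.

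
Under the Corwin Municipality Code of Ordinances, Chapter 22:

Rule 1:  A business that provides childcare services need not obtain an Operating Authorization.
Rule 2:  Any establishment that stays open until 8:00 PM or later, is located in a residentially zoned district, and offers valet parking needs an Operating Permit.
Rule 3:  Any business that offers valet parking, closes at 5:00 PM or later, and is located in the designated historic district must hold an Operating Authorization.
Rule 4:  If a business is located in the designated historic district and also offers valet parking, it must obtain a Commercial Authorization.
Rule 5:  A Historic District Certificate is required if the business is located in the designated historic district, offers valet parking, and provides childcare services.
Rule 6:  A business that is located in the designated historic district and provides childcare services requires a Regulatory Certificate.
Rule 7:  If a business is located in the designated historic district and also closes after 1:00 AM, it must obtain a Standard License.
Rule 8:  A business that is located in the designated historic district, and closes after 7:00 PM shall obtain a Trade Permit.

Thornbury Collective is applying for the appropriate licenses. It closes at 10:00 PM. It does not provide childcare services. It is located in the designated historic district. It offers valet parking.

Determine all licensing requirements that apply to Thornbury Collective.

Rule 1: does not provide childcare services → Operating Authorization exemption does not apply.
Rule 2: closes 10:00 PM, after 8:00 PM; is located in the designated historic district (not: is located in a residentially zoned district); offers valet parking → Operating Permit not required.
Rule 3: offers valet parking; closes 10:00 PM, after 5:00 PM; is located in the designated historic district → Operating Authorization required.
Rule 4: is located in the designated historic district; offers valet parking → Commercial Authorization required.
Rule 5: is located in the designated historic district; offers valet parking; does not provide childcare services → Historic District Certificate not required.
Rule 6: is located in the designated historic district; does not provide childcare services → Regulatory Certificate not required.
Rule 7: is located in the designated historic district; closes 10:00 PM, at/before 1:00 AM → Standard License not required.
Rule 8: is located in the designated historic district; closes 10:00 PM, after 7:00 PM → Trade Permit required.

Commercial Authorization, Operating Authorization, Trade Permit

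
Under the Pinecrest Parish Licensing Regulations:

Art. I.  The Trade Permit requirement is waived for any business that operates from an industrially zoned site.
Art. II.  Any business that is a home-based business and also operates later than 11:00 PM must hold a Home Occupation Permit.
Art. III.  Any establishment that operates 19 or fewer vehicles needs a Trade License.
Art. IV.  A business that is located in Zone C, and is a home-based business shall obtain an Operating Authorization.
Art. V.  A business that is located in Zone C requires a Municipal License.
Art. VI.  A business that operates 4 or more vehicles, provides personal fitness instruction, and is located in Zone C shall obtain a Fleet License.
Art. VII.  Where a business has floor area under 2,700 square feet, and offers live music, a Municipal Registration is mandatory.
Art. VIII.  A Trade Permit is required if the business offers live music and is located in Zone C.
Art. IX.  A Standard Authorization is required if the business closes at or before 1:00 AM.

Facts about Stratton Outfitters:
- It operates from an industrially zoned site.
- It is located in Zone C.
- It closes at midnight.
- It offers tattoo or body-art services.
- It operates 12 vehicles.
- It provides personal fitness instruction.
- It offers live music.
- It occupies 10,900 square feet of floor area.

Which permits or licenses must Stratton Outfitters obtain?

Art. I. operates from an industrially zoned site → exempt from Trade Permit.
Art. II. operates from an industrially zoned site (not: is a home-based business); closes midnight, after 11:00 PM → Home Occupation Permit not required.
Art. III. vehicles 12 ≤ 19 → Trade License required.
Art. IV. is located in Zone C; operates from an industrially zoned site (not: is a home-based business) → Operating Authorization not required.
Art. V. is located in Zone C → Municipal License required.
Art. VI. vehicles 12 ≥ 4; provides personal fitness instruction; is located in Zone C → Fleet License required.
Art. VII. floor area 10,900 square feet ≥ 2,700 square feet; offers live music → Municipal Registration not required.
Art. VIII. offers live music; is located in Zone C → Trade Permit required.
Art. IX. closes midnight, at/before 1:00 AM → Standard Authorization required.

Fleet License, Municipal License, Standard Authorization, Trade License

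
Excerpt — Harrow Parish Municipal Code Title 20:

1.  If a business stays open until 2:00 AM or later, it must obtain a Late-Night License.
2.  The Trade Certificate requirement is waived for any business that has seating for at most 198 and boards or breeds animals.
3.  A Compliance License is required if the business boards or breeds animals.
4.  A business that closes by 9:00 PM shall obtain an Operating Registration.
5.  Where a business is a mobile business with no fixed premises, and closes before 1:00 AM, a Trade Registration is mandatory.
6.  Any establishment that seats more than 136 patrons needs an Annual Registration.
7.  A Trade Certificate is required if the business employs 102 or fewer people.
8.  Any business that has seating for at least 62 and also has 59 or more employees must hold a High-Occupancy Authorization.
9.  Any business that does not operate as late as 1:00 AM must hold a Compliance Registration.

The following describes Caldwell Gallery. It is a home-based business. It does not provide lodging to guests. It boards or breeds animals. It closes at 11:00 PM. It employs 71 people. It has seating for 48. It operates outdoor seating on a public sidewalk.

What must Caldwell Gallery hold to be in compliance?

1. closes 11:00 PM, at/before 2:00 AM → Late-Night License not required.
2. seating 48 ≤ 198; boards or breeds animals → exempt from Trade Certificate.
3. boards or breeds animals → Compliance License required.
4. closes 11:00 PM, after 9:00 PM → Operating Registration not required.
5. is a home-based business (not: is a mobile business with no fixed premises); closes 11:00 PM, at/before 1:00 AM → Trade Registration not required.
6. seating 48 ≤ 136 → Annual Registration not required.
7. employees 71 ≤ 102 → Trade Certificate required.
8. seating 48 < 62; employees 71 ≥ 59 → High-Occupancy Authorization not required.
9. closes 11:00 PM, at/before 1:00 AM → Compliance Registration required.

Compliance License, Compliance Registration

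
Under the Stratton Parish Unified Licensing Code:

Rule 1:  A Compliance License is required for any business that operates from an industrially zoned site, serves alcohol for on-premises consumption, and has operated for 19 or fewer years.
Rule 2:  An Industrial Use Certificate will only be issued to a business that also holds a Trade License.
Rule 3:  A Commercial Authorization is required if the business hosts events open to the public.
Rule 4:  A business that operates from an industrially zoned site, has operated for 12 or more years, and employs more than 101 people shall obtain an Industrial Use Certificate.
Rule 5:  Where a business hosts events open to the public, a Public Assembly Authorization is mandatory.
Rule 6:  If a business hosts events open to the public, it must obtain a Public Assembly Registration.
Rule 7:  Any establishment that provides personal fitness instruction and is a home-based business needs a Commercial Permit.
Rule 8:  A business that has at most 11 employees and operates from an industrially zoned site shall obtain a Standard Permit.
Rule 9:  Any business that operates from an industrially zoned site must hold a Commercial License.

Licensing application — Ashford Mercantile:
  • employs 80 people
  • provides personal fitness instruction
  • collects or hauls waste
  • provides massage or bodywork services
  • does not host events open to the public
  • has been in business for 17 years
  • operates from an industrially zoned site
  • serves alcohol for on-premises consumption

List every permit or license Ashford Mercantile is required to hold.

Rule 1: operates from an industrially zoned site; serves alcohol for on-premises consumption; years in business 17 ≤ 19 → Compliance License required.
Rule 2: Industrial Use Certificate is not required → no effect.
Rule 3: does not host events open to the public → Commercial Authorization not required.
Rule 4: operates from an industrially zoned site; years in business 17 ≥ 12; employees 80 ≤ 101 → Industrial Use Certificate not required.
Rule 5: does not host events open to the public → Public Assembly Authorization not required.
Rule 6: does not host events open to the public → Public Assembly Registration not required.
Rule 7: provides personal fitness instruction; operates from an industrially zoned site (not: is a home-based business) → Commercial Permit not required.
Rule 8: employees 80 > 11; operates from an industrially zoned site → Standard Permit not required.
Rule 9: operates from an industrially zoned site → Commercial License required.

Commercial License, Compliance License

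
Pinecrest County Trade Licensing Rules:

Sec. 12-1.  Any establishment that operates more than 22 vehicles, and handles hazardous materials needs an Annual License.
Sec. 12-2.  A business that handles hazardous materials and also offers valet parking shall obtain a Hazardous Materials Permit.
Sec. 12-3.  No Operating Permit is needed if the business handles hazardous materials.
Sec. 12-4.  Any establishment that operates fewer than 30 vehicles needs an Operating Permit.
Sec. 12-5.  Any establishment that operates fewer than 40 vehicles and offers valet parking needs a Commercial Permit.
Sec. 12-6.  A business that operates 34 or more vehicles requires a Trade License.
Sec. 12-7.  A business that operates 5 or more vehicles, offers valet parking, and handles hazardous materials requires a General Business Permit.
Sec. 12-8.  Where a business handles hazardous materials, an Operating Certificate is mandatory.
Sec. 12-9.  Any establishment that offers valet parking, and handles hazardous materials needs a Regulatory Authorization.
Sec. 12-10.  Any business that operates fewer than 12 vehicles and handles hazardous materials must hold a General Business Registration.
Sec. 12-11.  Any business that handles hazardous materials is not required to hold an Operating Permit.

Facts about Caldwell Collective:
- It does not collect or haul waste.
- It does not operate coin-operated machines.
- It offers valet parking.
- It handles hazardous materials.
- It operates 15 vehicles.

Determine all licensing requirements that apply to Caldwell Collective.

Commercial Permit, General Business Permit, Hazardous Materials Permit, Operating Certificate, Regulatory Authorization

Sec. 12-1. vehicles 15 ≤ 22; handles hazardous materials → Annual License not required.
Sec. 12-2. handles hazardous materials; offers valet parking → Hazardous Materials Permit required.
Sec. 12-3. handles hazardous materials → exempt from Operating Permit.
Sec. 12-4. vehicles 15 < 30 → Operating Permit required.
Sec. 12-5. vehicles 15 < 40; offers valet parking → Commercial Permit required.
Sec. 12-6. vehicles 15 < 34 → Trade License not required.
Sec. 12-7. vehicles 15 ≥ 5; offers valet parking; handles hazardous materials → General Business Permit required.
Sec. 12-8. handles hazardous materials → Operating Certificate required.
Sec. 12-9. offers valet parking; handles hazardous materials → Regulatory Authorization required.
Sec. 12-10. vehicles 15 ≥ 12; handles hazardous materials → General Business Registration not required.
Sec. 12-11. handles hazardous materials → exempt from Operating Permit.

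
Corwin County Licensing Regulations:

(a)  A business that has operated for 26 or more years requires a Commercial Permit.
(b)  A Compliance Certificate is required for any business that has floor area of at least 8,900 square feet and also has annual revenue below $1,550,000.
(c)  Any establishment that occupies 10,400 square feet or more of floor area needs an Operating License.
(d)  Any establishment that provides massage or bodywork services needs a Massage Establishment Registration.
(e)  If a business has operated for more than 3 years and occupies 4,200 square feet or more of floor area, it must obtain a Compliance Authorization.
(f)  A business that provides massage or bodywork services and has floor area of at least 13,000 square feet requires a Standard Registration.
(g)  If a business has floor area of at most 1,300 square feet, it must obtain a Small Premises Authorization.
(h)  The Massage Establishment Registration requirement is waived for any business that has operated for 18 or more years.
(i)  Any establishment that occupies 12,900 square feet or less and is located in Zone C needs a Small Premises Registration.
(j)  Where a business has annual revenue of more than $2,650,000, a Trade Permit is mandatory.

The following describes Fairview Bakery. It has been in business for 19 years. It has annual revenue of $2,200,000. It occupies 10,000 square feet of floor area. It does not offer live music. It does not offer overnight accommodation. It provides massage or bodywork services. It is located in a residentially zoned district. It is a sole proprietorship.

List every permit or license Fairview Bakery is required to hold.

Compliance Authorization

(a) years in business 19 < 26 → Commercial Permit not required.
(b) floor area 10,000 square feet ≥ 8,900 square feet; revenue $2,200,000 ≥ $1,550,000 → Compliance Certificate not required.
(c) floor area 10,000 square feet < 10,400 square feet → Operating License not required.
(d) provides massage or bodywork services → Massage Establishment Registration required.
(e) years in business 19 > 3; floor area 10,000 square feet ≥ 4,200 square feet → Compliance Authorization required.
(f) provides massage or bodywork services; floor area 10,000 square feet < 13,000 square feet → Standard Registration not required.
(g) floor area 10,000 square feet > 1,300 square feet → Small Premises Authorization not required.
(h) years in business 19 ≥ 18 → exempt from Massage Establishment Registration.
(i) floor area 10,000 square feet ≤ 12,900 square feet; is located in a residentially zoned district (not: is located in Zone C) → Small Premises Registration not required.
(j) revenue $2,200,000 ≤ $2,650,000 → Trade Permit not required.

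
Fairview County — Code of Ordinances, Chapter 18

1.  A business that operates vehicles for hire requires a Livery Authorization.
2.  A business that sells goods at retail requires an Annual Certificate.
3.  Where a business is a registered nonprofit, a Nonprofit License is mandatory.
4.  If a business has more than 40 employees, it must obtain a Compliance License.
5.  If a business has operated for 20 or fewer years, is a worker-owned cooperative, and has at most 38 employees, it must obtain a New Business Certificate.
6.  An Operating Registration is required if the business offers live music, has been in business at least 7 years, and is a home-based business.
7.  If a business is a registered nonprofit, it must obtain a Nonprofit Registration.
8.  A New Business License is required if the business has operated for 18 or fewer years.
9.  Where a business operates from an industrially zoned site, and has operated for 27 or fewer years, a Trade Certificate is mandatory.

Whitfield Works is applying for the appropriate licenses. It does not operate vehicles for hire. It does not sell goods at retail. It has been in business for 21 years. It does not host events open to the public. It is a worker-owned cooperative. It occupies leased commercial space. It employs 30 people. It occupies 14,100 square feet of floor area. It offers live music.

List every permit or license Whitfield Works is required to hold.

1. does not operate vehicles for hire → Livery Authorization not required.
2. does not sell goods at retail → Annual Certificate not required.
3. is a worker-owned cooperative (not: is a registered nonprofit) → Nonprofit License not required.
4. employees 30 ≤ 40 → Compliance License not required.
5. years in business 21 > 20; is a worker-owned cooperative; employees 30 ≤ 38 → New Business Certificate not required.
6. offers live music; years in business 21 ≥ 7; occupies leased commercial space (not: is a home-based business) → Operating Registration not required.
7. is a worker-owned cooperative (not: is a registered nonprofit) → Nonprofit Registration not required.
8. years in business 21 > 18 → New Business License not required.
9. occupies leased commercial space (not: operates from an industrially zoned site); years in business 21 ≤ 27 → Trade Certificate not required.

None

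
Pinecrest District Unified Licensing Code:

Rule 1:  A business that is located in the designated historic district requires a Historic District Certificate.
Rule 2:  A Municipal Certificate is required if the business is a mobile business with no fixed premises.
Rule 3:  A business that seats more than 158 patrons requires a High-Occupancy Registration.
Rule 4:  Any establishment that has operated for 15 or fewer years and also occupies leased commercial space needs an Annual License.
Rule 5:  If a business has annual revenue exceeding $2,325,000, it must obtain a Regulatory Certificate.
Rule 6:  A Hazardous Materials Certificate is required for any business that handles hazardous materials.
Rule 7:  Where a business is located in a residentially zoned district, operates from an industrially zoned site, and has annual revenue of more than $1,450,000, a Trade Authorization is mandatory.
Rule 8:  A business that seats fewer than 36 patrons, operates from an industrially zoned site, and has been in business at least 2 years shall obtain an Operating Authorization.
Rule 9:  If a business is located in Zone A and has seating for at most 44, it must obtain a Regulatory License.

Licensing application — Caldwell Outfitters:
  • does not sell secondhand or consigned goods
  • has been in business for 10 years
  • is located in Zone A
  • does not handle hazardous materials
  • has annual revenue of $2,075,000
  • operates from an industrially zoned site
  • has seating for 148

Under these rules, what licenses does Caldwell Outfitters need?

Rule 1: is located in Zone A (not: is located in the designated historic district) → Historic District Certificate not required.
Rule 2: operates from an industrially zoned site (not: is a mobile business with no fixed premises) → Municipal Certificate not required.
Rule 3: seating 148 ≤ 158 → High-Occupancy Registration not required.
Rule 4: years in business 10 ≤ 15; operates from an industrially zoned site (not: occupies leased commercial space) → Annual License not required.
Rule 5: revenue $2,075,000 ≤ $2,325,000 → Regulatory Certificate not required.
Rule 6: does not handle hazardous materials → Hazardous Materials Certificate not required.
Rule 7: is located in Zone A (not: is located in a residentially zoned district); operates from an industrially zoned site; revenue $2,075,000 > $1,450,000 → Trade Authorization not required.
Rule 8: seating 148 ≥ 36; operates from an industrially zoned site; years in business 10 ≥ 2 → Operating Authorization not required.
Rule 9: is located in Zone A; seating 148 > 44 → Regulatory License not required.

None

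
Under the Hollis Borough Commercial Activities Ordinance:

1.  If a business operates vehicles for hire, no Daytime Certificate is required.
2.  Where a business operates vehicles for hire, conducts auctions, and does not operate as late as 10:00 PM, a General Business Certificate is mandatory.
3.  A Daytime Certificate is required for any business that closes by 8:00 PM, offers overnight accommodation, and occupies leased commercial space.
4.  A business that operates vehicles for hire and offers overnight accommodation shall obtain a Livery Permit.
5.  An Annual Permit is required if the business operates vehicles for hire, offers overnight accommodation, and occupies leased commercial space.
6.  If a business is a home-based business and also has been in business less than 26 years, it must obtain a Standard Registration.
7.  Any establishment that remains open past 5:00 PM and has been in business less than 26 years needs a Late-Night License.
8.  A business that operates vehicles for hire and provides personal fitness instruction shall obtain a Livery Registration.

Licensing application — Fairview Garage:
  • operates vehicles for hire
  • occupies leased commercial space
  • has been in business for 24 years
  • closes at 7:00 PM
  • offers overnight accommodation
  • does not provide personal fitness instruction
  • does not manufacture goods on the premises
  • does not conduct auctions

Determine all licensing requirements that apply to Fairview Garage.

Annual Permit, Late-Night License, Livery Permit

1. operates vehicles for hire → exempt from Daytime Certificate.
2. operates vehicles for hire; does not conduct auctions; closes 7:00 PM, at/before 10:00 PM → General Business Certificate not required.
3. closes 7:00 PM, at/before 8:00 PM; offers overnight accommodation; occupies leased commercial space → Daytime Certificate required.
4. operates vehicles for hire; offers overnight accommodation → Livery Permit required.
5. operates vehicles for hire; offers overnight accommodation; occupies leased commercial space → Annual Permit required.
6. occupies leased commercial space (not: is a home-based business); years in business 24 < 26 → Standard Registration not required.
7. closes 7:00 PM, after 5:00 PM; years in business 24 < 26 → Late-Night License required.
8. operates vehicles for hire; does not provide personal fitness instruction → Livery Registration not required.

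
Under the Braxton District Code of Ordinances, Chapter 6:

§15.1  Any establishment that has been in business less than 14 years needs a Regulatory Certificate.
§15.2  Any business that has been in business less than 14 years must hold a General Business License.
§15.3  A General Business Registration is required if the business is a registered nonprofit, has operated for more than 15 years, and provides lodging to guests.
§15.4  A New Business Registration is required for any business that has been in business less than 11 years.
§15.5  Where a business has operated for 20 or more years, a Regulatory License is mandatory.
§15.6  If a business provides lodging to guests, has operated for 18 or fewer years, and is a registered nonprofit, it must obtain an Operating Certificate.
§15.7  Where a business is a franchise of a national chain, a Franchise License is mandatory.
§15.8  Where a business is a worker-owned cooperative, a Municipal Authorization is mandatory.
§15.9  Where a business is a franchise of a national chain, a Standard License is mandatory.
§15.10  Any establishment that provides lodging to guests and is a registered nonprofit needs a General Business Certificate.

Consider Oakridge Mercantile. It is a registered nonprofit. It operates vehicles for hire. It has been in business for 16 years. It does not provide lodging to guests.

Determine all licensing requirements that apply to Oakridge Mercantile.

None

§15.1 years in business 16 ≥ 14 → Regulatory Certificate not required.
§15.2 years in business 16 ≥ 14 → General Business License not required.
§15.3 is a registered nonprofit; years in business 16 > 15; does not provide lodging to guests → General Business Registration not required.
§15.4 years in business 16 ≥ 11 → New Business Registration not required.
§15.5 years in business 16 < 20 → Regulatory License not required.
§15.6 does not provide lodging to guests; years in business 16 ≤ 18; is a registered nonprofit → Operating Certificate not required.
§15.7 is a registered nonprofit (not: is a franchise of a national chain) → Franchise License not required.
§15.8 is a registered nonprofit (not: is a worker-owned cooperative) → Municipal Authorization not required.
§15.9 is a registered nonprofit (not: is a franchise of a national chain) → Standard License not required.
§15.10 does not provide lodging to guests; is a registered nonprofit → General Business Certificate not required.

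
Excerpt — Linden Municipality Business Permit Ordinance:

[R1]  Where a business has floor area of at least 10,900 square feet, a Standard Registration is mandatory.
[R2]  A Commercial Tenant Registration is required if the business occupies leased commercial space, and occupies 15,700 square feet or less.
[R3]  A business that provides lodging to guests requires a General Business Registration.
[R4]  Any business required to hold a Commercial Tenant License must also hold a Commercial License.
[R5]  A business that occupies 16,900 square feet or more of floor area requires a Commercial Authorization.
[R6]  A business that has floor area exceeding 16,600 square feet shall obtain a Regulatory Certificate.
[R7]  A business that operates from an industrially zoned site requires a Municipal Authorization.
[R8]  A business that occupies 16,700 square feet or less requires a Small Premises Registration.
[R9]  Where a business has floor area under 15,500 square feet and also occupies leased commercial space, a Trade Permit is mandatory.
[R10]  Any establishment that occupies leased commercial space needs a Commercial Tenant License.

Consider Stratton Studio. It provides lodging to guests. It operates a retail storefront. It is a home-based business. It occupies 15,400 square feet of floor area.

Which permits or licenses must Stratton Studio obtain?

General Business Registration, Small Premises Registration, Standard Registration

[R1] floor area 15,400 square feet ≥ 10,900 square feet → Standard Registration required.
[R2] is a home-based business (not: occupies leased commercial space); floor area 15,400 square feet ≤ 15,700 square feet → Commercial Tenant Registration not required.
[R3] provides lodging to guests → General Business Registration required.
[R4] Commercial Tenant License is not required → no effect.
[R5] floor area 15,400 square feet < 16,900 square feet → Commercial Authorization not required.
[R6] floor area 15,400 square feet ≤ 16,600 square feet → Regulatory Certificate not required.
[R7] is a home-based business (not: operates from an industrially zoned site) → Municipal Authorization not required.
[R8] floor area 15,400 square feet ≤ 16,700 square feet → Small Premises Registration required.
[R9] floor area 15,400 square feet < 15,500 square feet; is a home-based business (not: occupies leased commercial space) → Trade Permit not required.
[R10] is a home-based business (not: occupies leased commercial space) → Commercial Tenant License not required.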